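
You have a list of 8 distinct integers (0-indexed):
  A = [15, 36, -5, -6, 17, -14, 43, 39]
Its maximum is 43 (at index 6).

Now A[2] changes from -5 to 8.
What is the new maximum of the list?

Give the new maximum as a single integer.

Answer: 43

Derivation:
Old max = 43 (at index 6)
Change: A[2] -5 -> 8
Changed element was NOT the old max.
  New max = max(old_max, new_val) = max(43, 8) = 43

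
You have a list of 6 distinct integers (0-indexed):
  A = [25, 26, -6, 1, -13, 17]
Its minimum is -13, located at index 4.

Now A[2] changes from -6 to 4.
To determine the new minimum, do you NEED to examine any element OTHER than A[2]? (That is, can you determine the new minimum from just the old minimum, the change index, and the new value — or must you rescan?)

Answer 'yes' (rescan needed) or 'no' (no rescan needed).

Old min = -13 at index 4
Change at index 2: -6 -> 4
Index 2 was NOT the min. New min = min(-13, 4). No rescan of other elements needed.
Needs rescan: no

Answer: no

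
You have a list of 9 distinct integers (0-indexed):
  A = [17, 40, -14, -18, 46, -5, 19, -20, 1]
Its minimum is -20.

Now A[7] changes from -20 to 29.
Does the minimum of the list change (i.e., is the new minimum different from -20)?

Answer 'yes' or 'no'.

Old min = -20
Change: A[7] -20 -> 29
Changed element was the min; new min must be rechecked.
New min = -18; changed? yes

Answer: yes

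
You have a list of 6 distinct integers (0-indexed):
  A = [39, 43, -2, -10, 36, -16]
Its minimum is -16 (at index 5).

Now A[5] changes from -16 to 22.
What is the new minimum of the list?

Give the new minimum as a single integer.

Old min = -16 (at index 5)
Change: A[5] -16 -> 22
Changed element WAS the min. Need to check: is 22 still <= all others?
  Min of remaining elements: -10
  New min = min(22, -10) = -10

Answer: -10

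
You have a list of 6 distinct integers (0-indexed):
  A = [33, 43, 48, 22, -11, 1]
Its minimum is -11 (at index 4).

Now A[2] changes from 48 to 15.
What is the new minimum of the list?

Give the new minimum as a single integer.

Old min = -11 (at index 4)
Change: A[2] 48 -> 15
Changed element was NOT the old min.
  New min = min(old_min, new_val) = min(-11, 15) = -11

Answer: -11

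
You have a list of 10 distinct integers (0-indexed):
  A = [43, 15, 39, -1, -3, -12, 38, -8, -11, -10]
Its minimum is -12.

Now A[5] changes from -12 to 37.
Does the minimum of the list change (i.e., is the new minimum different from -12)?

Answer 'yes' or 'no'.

Old min = -12
Change: A[5] -12 -> 37
Changed element was the min; new min must be rechecked.
New min = -11; changed? yes

Answer: yes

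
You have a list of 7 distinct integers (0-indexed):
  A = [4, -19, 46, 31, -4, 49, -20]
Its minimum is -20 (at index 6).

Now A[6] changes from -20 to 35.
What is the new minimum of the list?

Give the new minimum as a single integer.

Old min = -20 (at index 6)
Change: A[6] -20 -> 35
Changed element WAS the min. Need to check: is 35 still <= all others?
  Min of remaining elements: -19
  New min = min(35, -19) = -19

Answer: -19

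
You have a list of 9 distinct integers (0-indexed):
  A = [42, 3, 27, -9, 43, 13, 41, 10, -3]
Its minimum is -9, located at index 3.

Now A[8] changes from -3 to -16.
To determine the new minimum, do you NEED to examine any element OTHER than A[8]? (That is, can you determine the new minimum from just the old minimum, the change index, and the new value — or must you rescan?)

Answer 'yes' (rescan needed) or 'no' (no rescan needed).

Old min = -9 at index 3
Change at index 8: -3 -> -16
Index 8 was NOT the min. New min = min(-9, -16). No rescan of other elements needed.
Needs rescan: no

Answer: no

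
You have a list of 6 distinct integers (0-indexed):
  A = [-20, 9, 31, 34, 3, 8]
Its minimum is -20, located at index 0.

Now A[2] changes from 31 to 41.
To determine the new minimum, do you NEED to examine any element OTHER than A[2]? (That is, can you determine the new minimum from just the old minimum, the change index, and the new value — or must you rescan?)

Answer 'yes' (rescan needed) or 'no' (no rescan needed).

Answer: no

Derivation:
Old min = -20 at index 0
Change at index 2: 31 -> 41
Index 2 was NOT the min. New min = min(-20, 41). No rescan of other elements needed.
Needs rescan: no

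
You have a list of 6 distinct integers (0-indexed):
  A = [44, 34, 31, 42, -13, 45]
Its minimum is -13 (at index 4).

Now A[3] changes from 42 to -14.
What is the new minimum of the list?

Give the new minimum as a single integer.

Answer: -14

Derivation:
Old min = -13 (at index 4)
Change: A[3] 42 -> -14
Changed element was NOT the old min.
  New min = min(old_min, new_val) = min(-13, -14) = -14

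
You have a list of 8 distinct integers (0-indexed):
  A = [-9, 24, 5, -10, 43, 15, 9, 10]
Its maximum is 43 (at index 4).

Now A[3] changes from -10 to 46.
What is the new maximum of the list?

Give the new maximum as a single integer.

Answer: 46

Derivation:
Old max = 43 (at index 4)
Change: A[3] -10 -> 46
Changed element was NOT the old max.
  New max = max(old_max, new_val) = max(43, 46) = 46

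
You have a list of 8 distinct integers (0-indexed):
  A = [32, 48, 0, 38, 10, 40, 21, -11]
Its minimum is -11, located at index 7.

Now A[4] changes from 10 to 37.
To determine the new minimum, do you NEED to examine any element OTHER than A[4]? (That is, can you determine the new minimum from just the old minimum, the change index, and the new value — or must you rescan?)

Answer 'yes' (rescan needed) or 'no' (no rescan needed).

Answer: no

Derivation:
Old min = -11 at index 7
Change at index 4: 10 -> 37
Index 4 was NOT the min. New min = min(-11, 37). No rescan of other elements needed.
Needs rescan: no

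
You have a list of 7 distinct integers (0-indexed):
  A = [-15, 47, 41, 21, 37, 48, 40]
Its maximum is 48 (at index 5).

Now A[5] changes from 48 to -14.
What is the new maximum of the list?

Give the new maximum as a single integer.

Old max = 48 (at index 5)
Change: A[5] 48 -> -14
Changed element WAS the max -> may need rescan.
  Max of remaining elements: 47
  New max = max(-14, 47) = 47

Answer: 47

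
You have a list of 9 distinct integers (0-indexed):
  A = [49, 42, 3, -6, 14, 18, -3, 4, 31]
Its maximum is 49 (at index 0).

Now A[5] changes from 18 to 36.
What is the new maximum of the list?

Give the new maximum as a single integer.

Answer: 49

Derivation:
Old max = 49 (at index 0)
Change: A[5] 18 -> 36
Changed element was NOT the old max.
  New max = max(old_max, new_val) = max(49, 36) = 49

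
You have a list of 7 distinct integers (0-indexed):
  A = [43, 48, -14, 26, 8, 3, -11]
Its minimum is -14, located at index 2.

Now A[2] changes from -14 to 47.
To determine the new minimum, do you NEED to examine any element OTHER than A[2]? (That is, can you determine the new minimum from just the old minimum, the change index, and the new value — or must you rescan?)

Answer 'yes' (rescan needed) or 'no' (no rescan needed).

Old min = -14 at index 2
Change at index 2: -14 -> 47
Index 2 WAS the min and new value 47 > old min -14. Must rescan other elements to find the new min.
Needs rescan: yes

Answer: yes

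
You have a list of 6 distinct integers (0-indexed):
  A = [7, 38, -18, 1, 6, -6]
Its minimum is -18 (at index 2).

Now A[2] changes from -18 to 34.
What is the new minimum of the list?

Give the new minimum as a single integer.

Answer: -6

Derivation:
Old min = -18 (at index 2)
Change: A[2] -18 -> 34
Changed element WAS the min. Need to check: is 34 still <= all others?
  Min of remaining elements: -6
  New min = min(34, -6) = -6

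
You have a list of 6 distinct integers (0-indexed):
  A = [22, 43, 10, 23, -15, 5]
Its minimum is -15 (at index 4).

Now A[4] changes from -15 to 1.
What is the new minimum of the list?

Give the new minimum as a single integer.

Old min = -15 (at index 4)
Change: A[4] -15 -> 1
Changed element WAS the min. Need to check: is 1 still <= all others?
  Min of remaining elements: 5
  New min = min(1, 5) = 1

Answer: 1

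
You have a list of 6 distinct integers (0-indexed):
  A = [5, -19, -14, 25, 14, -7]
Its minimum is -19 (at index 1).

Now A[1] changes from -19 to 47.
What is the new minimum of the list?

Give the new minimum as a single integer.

Answer: -14

Derivation:
Old min = -19 (at index 1)
Change: A[1] -19 -> 47
Changed element WAS the min. Need to check: is 47 still <= all others?
  Min of remaining elements: -14
  New min = min(47, -14) = -14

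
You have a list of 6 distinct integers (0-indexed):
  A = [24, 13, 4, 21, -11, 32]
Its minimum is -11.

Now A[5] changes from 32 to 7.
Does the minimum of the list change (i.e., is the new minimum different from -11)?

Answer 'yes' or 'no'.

Old min = -11
Change: A[5] 32 -> 7
Changed element was NOT the min; min changes only if 7 < -11.
New min = -11; changed? no

Answer: no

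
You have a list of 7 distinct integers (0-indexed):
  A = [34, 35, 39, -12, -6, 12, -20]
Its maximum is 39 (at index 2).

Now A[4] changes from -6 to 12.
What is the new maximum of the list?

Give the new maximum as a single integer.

Answer: 39

Derivation:
Old max = 39 (at index 2)
Change: A[4] -6 -> 12
Changed element was NOT the old max.
  New max = max(old_max, new_val) = max(39, 12) = 39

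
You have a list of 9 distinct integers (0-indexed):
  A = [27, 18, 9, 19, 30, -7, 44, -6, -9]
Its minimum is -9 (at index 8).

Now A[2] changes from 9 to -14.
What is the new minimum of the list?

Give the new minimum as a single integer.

Answer: -14

Derivation:
Old min = -9 (at index 8)
Change: A[2] 9 -> -14
Changed element was NOT the old min.
  New min = min(old_min, new_val) = min(-9, -14) = -14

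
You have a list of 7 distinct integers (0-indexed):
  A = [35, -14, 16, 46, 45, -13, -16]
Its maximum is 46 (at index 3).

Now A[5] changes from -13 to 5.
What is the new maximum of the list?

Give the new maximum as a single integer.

Old max = 46 (at index 3)
Change: A[5] -13 -> 5
Changed element was NOT the old max.
  New max = max(old_max, new_val) = max(46, 5) = 46

Answer: 46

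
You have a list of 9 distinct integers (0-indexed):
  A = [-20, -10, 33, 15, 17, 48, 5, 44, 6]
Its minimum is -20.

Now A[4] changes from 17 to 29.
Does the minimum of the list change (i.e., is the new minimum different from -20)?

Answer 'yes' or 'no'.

Old min = -20
Change: A[4] 17 -> 29
Changed element was NOT the min; min changes only if 29 < -20.
New min = -20; changed? no

Answer: no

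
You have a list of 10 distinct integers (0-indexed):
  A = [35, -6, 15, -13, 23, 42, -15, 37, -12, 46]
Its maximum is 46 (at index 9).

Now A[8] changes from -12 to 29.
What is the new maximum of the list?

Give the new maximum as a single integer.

Answer: 46

Derivation:
Old max = 46 (at index 9)
Change: A[8] -12 -> 29
Changed element was NOT the old max.
  New max = max(old_max, new_val) = max(46, 29) = 46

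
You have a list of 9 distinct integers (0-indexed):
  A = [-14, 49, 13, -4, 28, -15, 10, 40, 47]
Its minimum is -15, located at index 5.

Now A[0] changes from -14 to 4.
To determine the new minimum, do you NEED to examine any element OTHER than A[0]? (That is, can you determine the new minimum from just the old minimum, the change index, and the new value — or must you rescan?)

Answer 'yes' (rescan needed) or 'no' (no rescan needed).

Old min = -15 at index 5
Change at index 0: -14 -> 4
Index 0 was NOT the min. New min = min(-15, 4). No rescan of other elements needed.
Needs rescan: no

Answer: no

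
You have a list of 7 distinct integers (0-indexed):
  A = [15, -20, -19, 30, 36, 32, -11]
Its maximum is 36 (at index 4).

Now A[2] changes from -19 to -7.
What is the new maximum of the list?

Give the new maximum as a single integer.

Old max = 36 (at index 4)
Change: A[2] -19 -> -7
Changed element was NOT the old max.
  New max = max(old_max, new_val) = max(36, -7) = 36

Answer: 36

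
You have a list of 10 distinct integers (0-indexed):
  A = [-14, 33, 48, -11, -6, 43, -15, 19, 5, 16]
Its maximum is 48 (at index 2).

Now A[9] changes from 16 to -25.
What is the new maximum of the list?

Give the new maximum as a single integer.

Old max = 48 (at index 2)
Change: A[9] 16 -> -25
Changed element was NOT the old max.
  New max = max(old_max, new_val) = max(48, -25) = 48

Answer: 48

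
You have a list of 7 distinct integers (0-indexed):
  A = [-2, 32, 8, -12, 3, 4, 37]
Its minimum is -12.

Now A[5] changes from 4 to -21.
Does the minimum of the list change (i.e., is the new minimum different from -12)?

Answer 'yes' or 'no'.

Answer: yes

Derivation:
Old min = -12
Change: A[5] 4 -> -21
Changed element was NOT the min; min changes only if -21 < -12.
New min = -21; changed? yes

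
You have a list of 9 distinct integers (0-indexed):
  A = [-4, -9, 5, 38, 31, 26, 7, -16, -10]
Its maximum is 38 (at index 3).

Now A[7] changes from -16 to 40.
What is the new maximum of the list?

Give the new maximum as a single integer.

Old max = 38 (at index 3)
Change: A[7] -16 -> 40
Changed element was NOT the old max.
  New max = max(old_max, new_val) = max(38, 40) = 40

Answer: 40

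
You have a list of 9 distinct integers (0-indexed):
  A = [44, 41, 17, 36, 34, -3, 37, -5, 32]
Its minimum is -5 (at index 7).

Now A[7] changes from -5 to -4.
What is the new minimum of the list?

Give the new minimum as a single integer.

Old min = -5 (at index 7)
Change: A[7] -5 -> -4
Changed element WAS the min. Need to check: is -4 still <= all others?
  Min of remaining elements: -3
  New min = min(-4, -3) = -4

Answer: -4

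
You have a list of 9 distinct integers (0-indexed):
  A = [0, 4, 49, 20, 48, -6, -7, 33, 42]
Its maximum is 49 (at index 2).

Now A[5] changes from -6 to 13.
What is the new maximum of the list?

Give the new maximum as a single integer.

Answer: 49

Derivation:
Old max = 49 (at index 2)
Change: A[5] -6 -> 13
Changed element was NOT the old max.
  New max = max(old_max, new_val) = max(49, 13) = 49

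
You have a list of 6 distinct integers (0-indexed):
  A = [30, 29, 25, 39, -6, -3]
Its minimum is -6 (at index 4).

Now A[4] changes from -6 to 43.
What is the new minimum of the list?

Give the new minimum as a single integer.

Old min = -6 (at index 4)
Change: A[4] -6 -> 43
Changed element WAS the min. Need to check: is 43 still <= all others?
  Min of remaining elements: -3
  New min = min(43, -3) = -3

Answer: -3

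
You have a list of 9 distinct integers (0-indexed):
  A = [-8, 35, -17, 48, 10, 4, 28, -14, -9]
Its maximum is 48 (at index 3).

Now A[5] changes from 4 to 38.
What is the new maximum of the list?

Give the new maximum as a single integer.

Old max = 48 (at index 3)
Change: A[5] 4 -> 38
Changed element was NOT the old max.
  New max = max(old_max, new_val) = max(48, 38) = 48

Answer: 48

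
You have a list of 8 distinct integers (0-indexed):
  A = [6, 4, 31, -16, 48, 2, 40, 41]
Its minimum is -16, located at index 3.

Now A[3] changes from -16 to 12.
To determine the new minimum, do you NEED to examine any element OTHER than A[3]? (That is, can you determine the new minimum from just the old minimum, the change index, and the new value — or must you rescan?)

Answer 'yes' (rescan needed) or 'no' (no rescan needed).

Old min = -16 at index 3
Change at index 3: -16 -> 12
Index 3 WAS the min and new value 12 > old min -16. Must rescan other elements to find the new min.
Needs rescan: yes

Answer: yes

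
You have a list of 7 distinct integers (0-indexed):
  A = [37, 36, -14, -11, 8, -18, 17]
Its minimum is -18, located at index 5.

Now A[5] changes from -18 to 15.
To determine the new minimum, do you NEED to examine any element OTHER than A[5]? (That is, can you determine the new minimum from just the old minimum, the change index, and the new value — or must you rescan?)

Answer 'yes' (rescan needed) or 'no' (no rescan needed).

Answer: yes

Derivation:
Old min = -18 at index 5
Change at index 5: -18 -> 15
Index 5 WAS the min and new value 15 > old min -18. Must rescan other elements to find the new min.
Needs rescan: yes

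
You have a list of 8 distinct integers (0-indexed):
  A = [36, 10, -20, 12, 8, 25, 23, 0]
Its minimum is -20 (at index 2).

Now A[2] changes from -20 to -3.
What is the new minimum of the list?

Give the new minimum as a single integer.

Answer: -3

Derivation:
Old min = -20 (at index 2)
Change: A[2] -20 -> -3
Changed element WAS the min. Need to check: is -3 still <= all others?
  Min of remaining elements: 0
  New min = min(-3, 0) = -3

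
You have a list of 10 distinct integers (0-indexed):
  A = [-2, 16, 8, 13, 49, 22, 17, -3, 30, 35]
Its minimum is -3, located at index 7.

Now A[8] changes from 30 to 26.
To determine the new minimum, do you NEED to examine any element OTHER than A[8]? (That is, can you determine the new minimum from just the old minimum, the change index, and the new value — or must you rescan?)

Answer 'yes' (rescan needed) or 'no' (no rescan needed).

Old min = -3 at index 7
Change at index 8: 30 -> 26
Index 8 was NOT the min. New min = min(-3, 26). No rescan of other elements needed.
Needs rescan: no

Answer: no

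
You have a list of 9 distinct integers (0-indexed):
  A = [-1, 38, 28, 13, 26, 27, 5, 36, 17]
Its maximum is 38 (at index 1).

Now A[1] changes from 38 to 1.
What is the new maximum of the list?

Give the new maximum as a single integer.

Old max = 38 (at index 1)
Change: A[1] 38 -> 1
Changed element WAS the max -> may need rescan.
  Max of remaining elements: 36
  New max = max(1, 36) = 36

Answer: 36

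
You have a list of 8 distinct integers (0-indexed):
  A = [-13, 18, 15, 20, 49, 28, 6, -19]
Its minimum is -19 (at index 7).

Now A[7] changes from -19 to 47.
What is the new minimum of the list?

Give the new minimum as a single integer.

Old min = -19 (at index 7)
Change: A[7] -19 -> 47
Changed element WAS the min. Need to check: is 47 still <= all others?
  Min of remaining elements: -13
  New min = min(47, -13) = -13

Answer: -13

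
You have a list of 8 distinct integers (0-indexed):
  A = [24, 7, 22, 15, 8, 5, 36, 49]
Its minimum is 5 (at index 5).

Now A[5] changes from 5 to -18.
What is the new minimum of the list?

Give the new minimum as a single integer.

Answer: -18

Derivation:
Old min = 5 (at index 5)
Change: A[5] 5 -> -18
Changed element WAS the min. Need to check: is -18 still <= all others?
  Min of remaining elements: 7
  New min = min(-18, 7) = -18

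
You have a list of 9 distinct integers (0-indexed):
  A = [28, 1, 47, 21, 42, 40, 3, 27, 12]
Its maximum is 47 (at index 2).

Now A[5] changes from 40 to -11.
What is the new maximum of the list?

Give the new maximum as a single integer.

Answer: 47

Derivation:
Old max = 47 (at index 2)
Change: A[5] 40 -> -11
Changed element was NOT the old max.
  New max = max(old_max, new_val) = max(47, -11) = 47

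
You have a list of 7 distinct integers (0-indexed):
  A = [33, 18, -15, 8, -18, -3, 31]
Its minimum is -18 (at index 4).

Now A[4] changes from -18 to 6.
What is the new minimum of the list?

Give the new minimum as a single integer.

Answer: -15

Derivation:
Old min = -18 (at index 4)
Change: A[4] -18 -> 6
Changed element WAS the min. Need to check: is 6 still <= all others?
  Min of remaining elements: -15
  New min = min(6, -15) = -15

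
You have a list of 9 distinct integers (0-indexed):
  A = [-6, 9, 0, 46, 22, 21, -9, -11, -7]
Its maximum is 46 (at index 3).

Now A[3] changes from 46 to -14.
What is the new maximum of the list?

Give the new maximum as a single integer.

Answer: 22

Derivation:
Old max = 46 (at index 3)
Change: A[3] 46 -> -14
Changed element WAS the max -> may need rescan.
  Max of remaining elements: 22
  New max = max(-14, 22) = 22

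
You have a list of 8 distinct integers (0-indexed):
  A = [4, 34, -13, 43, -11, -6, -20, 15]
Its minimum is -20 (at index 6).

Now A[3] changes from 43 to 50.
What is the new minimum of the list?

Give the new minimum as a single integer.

Answer: -20

Derivation:
Old min = -20 (at index 6)
Change: A[3] 43 -> 50
Changed element was NOT the old min.
  New min = min(old_min, new_val) = min(-20, 50) = -20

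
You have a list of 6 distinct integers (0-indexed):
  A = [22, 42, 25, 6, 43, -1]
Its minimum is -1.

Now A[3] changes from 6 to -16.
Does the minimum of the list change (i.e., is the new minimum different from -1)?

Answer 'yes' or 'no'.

Answer: yes

Derivation:
Old min = -1
Change: A[3] 6 -> -16
Changed element was NOT the min; min changes only if -16 < -1.
New min = -16; changed? yes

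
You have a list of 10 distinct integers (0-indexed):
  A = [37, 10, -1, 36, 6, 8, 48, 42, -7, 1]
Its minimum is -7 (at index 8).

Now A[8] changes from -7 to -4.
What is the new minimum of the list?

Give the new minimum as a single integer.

Answer: -4

Derivation:
Old min = -7 (at index 8)
Change: A[8] -7 -> -4
Changed element WAS the min. Need to check: is -4 still <= all others?
  Min of remaining elements: -1
  New min = min(-4, -1) = -4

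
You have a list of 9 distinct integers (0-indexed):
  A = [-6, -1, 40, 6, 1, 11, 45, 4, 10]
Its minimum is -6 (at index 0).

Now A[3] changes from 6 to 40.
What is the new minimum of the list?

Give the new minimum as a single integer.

Answer: -6

Derivation:
Old min = -6 (at index 0)
Change: A[3] 6 -> 40
Changed element was NOT the old min.
  New min = min(old_min, new_val) = min(-6, 40) = -6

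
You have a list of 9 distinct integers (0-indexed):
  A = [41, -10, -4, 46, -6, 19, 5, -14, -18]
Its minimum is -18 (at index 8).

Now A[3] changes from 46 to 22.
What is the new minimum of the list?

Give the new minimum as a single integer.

Old min = -18 (at index 8)
Change: A[3] 46 -> 22
Changed element was NOT the old min.
  New min = min(old_min, new_val) = min(-18, 22) = -18

Answer: -18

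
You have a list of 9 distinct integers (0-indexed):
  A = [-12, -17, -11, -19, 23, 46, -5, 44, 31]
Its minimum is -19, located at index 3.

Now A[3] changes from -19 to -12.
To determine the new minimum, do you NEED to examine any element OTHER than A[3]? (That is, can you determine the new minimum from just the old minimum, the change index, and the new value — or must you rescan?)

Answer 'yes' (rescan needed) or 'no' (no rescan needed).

Old min = -19 at index 3
Change at index 3: -19 -> -12
Index 3 WAS the min and new value -12 > old min -19. Must rescan other elements to find the new min.
Needs rescan: yes

Answer: yes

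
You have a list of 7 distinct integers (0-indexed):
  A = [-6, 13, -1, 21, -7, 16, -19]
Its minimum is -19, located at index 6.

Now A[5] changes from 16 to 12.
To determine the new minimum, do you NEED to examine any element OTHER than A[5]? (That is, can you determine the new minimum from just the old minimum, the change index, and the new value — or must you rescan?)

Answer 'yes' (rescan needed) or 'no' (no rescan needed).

Old min = -19 at index 6
Change at index 5: 16 -> 12
Index 5 was NOT the min. New min = min(-19, 12). No rescan of other elements needed.
Needs rescan: no

Answer: no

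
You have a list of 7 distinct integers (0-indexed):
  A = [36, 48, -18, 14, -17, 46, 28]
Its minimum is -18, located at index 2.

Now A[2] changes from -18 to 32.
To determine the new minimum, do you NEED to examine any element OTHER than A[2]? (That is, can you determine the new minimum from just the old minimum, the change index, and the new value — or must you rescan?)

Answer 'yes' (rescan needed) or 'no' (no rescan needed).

Old min = -18 at index 2
Change at index 2: -18 -> 32
Index 2 WAS the min and new value 32 > old min -18. Must rescan other elements to find the new min.
Needs rescan: yes

Answer: yes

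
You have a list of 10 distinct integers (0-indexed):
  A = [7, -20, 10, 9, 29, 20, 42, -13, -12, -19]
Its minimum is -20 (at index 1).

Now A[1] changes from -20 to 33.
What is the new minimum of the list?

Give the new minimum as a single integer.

Answer: -19

Derivation:
Old min = -20 (at index 1)
Change: A[1] -20 -> 33
Changed element WAS the min. Need to check: is 33 still <= all others?
  Min of remaining elements: -19
  New min = min(33, -19) = -19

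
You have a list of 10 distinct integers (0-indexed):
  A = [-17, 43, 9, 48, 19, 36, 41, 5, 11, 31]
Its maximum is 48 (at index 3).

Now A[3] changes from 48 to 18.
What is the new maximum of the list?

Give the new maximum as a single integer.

Answer: 43

Derivation:
Old max = 48 (at index 3)
Change: A[3] 48 -> 18
Changed element WAS the max -> may need rescan.
  Max of remaining elements: 43
  New max = max(18, 43) = 43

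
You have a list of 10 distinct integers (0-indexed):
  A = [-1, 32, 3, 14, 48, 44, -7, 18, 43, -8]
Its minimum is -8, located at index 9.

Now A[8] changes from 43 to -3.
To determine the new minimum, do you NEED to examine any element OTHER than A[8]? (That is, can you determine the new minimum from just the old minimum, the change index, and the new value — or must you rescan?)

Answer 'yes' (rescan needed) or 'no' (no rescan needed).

Answer: no

Derivation:
Old min = -8 at index 9
Change at index 8: 43 -> -3
Index 8 was NOT the min. New min = min(-8, -3). No rescan of other elements needed.
Needs rescan: no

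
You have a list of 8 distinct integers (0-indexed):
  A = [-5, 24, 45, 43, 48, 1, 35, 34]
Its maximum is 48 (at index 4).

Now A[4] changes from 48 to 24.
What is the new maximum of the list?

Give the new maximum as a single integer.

Old max = 48 (at index 4)
Change: A[4] 48 -> 24
Changed element WAS the max -> may need rescan.
  Max of remaining elements: 45
  New max = max(24, 45) = 45

Answer: 45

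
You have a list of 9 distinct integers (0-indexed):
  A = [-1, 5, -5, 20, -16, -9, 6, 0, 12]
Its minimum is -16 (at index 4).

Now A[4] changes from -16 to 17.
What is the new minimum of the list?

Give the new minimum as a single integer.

Old min = -16 (at index 4)
Change: A[4] -16 -> 17
Changed element WAS the min. Need to check: is 17 still <= all others?
  Min of remaining elements: -9
  New min = min(17, -9) = -9

Answer: -9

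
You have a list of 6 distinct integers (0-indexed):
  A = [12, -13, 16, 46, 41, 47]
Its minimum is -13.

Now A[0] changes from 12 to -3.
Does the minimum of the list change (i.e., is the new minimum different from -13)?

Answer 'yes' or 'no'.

Old min = -13
Change: A[0] 12 -> -3
Changed element was NOT the min; min changes only if -3 < -13.
New min = -13; changed? no

Answer: no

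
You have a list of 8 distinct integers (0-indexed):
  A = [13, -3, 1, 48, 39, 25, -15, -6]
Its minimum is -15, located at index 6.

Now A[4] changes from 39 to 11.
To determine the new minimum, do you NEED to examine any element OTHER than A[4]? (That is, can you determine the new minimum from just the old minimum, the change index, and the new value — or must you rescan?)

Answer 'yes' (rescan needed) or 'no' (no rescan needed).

Answer: no

Derivation:
Old min = -15 at index 6
Change at index 4: 39 -> 11
Index 4 was NOT the min. New min = min(-15, 11). No rescan of other elements needed.
Needs rescan: no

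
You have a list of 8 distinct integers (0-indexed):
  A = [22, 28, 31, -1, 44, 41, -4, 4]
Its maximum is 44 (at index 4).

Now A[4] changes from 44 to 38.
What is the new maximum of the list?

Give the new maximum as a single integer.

Answer: 41

Derivation:
Old max = 44 (at index 4)
Change: A[4] 44 -> 38
Changed element WAS the max -> may need rescan.
  Max of remaining elements: 41
  New max = max(38, 41) = 41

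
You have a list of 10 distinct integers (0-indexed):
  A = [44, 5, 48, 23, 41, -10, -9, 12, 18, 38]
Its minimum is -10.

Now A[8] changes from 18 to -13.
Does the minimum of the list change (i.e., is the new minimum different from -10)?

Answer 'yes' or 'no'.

Old min = -10
Change: A[8] 18 -> -13
Changed element was NOT the min; min changes only if -13 < -10.
New min = -13; changed? yes

Answer: yes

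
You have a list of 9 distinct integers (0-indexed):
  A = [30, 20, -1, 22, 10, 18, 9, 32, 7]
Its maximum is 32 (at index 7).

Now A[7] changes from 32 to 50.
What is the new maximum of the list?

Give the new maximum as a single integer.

Old max = 32 (at index 7)
Change: A[7] 32 -> 50
Changed element WAS the max -> may need rescan.
  Max of remaining elements: 30
  New max = max(50, 30) = 50

Answer: 50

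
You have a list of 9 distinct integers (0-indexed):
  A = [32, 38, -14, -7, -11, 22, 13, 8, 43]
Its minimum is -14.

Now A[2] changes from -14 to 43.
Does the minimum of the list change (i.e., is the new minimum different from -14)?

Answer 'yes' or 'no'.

Answer: yes

Derivation:
Old min = -14
Change: A[2] -14 -> 43
Changed element was the min; new min must be rechecked.
New min = -11; changed? yes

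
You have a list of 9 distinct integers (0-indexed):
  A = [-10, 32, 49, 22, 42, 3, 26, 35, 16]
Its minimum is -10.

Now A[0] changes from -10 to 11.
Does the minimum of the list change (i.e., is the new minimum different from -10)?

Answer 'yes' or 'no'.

Old min = -10
Change: A[0] -10 -> 11
Changed element was the min; new min must be rechecked.
New min = 3; changed? yes

Answer: yes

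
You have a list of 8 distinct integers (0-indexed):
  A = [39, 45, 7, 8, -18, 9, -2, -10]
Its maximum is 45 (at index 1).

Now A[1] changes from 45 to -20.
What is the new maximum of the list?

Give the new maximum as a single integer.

Answer: 39

Derivation:
Old max = 45 (at index 1)
Change: A[1] 45 -> -20
Changed element WAS the max -> may need rescan.
  Max of remaining elements: 39
  New max = max(-20, 39) = 39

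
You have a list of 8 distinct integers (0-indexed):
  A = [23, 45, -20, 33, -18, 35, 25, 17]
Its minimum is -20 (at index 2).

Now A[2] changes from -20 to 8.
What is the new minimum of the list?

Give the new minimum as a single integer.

Old min = -20 (at index 2)
Change: A[2] -20 -> 8
Changed element WAS the min. Need to check: is 8 still <= all others?
  Min of remaining elements: -18
  New min = min(8, -18) = -18

Answer: -18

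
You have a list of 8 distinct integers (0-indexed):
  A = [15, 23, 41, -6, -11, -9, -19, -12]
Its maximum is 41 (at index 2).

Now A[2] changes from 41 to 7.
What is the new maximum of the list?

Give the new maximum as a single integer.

Answer: 23

Derivation:
Old max = 41 (at index 2)
Change: A[2] 41 -> 7
Changed element WAS the max -> may need rescan.
  Max of remaining elements: 23
  New max = max(7, 23) = 23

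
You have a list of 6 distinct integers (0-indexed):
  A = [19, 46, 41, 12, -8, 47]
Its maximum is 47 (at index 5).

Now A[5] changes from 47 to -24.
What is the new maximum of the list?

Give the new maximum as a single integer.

Answer: 46

Derivation:
Old max = 47 (at index 5)
Change: A[5] 47 -> -24
Changed element WAS the max -> may need rescan.
  Max of remaining elements: 46
  New max = max(-24, 46) = 46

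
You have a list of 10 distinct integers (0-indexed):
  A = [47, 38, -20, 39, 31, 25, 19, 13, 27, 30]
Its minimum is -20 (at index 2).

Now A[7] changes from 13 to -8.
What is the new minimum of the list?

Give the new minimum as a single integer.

Old min = -20 (at index 2)
Change: A[7] 13 -> -8
Changed element was NOT the old min.
  New min = min(old_min, new_val) = min(-20, -8) = -20

Answer: -20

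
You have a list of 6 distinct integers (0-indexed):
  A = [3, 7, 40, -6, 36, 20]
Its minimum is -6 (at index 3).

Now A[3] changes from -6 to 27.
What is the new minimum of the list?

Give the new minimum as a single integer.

Old min = -6 (at index 3)
Change: A[3] -6 -> 27
Changed element WAS the min. Need to check: is 27 still <= all others?
  Min of remaining elements: 3
  New min = min(27, 3) = 3

Answer: 3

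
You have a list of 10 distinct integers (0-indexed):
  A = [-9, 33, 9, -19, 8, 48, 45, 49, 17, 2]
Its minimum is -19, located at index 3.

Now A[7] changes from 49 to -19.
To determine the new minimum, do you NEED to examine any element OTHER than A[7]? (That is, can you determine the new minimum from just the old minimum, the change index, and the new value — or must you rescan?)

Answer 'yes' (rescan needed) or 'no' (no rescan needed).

Old min = -19 at index 3
Change at index 7: 49 -> -19
Index 7 was NOT the min. New min = min(-19, -19). No rescan of other elements needed.
Needs rescan: no

Answer: no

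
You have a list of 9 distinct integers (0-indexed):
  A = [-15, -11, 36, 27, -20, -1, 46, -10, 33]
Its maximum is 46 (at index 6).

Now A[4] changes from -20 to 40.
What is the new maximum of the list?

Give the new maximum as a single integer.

Answer: 46

Derivation:
Old max = 46 (at index 6)
Change: A[4] -20 -> 40
Changed element was NOT the old max.
  New max = max(old_max, new_val) = max(46, 40) = 46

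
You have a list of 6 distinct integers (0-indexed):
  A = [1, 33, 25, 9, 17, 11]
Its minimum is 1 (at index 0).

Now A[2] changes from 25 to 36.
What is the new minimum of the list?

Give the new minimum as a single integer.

Answer: 1

Derivation:
Old min = 1 (at index 0)
Change: A[2] 25 -> 36
Changed element was NOT the old min.
  New min = min(old_min, new_val) = min(1, 36) = 1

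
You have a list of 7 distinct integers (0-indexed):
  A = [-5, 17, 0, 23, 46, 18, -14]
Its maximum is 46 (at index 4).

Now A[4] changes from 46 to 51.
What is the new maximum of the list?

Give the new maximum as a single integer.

Old max = 46 (at index 4)
Change: A[4] 46 -> 51
Changed element WAS the max -> may need rescan.
  Max of remaining elements: 23
  New max = max(51, 23) = 51

Answer: 51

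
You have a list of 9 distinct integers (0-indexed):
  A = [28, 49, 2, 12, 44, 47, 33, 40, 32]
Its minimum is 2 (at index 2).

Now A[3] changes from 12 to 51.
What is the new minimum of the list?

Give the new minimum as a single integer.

Old min = 2 (at index 2)
Change: A[3] 12 -> 51
Changed element was NOT the old min.
  New min = min(old_min, new_val) = min(2, 51) = 2

Answer: 2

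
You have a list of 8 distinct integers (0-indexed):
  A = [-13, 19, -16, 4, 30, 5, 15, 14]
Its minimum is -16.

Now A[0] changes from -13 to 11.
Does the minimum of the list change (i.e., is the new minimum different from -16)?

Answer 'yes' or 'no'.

Answer: no

Derivation:
Old min = -16
Change: A[0] -13 -> 11
Changed element was NOT the min; min changes only if 11 < -16.
New min = -16; changed? no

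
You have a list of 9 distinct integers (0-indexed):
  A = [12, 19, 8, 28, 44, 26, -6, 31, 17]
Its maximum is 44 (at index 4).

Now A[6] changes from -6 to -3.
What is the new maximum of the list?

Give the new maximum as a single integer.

Old max = 44 (at index 4)
Change: A[6] -6 -> -3
Changed element was NOT the old max.
  New max = max(old_max, new_val) = max(44, -3) = 44

Answer: 44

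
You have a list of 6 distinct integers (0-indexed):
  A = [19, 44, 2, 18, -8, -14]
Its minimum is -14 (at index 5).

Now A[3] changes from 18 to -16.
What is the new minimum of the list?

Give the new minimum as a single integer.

Answer: -16

Derivation:
Old min = -14 (at index 5)
Change: A[3] 18 -> -16
Changed element was NOT the old min.
  New min = min(old_min, new_val) = min(-14, -16) = -16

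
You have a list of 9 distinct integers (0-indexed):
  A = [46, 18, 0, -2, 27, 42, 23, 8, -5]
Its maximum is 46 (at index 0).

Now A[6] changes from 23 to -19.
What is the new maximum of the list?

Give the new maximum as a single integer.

Answer: 46

Derivation:
Old max = 46 (at index 0)
Change: A[6] 23 -> -19
Changed element was NOT the old max.
  New max = max(old_max, new_val) = max(46, -19) = 46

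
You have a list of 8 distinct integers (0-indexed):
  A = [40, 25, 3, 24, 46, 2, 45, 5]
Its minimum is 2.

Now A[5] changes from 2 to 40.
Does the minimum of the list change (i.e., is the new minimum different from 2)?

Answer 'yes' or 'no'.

Answer: yes

Derivation:
Old min = 2
Change: A[5] 2 -> 40
Changed element was the min; new min must be rechecked.
New min = 3; changed? yes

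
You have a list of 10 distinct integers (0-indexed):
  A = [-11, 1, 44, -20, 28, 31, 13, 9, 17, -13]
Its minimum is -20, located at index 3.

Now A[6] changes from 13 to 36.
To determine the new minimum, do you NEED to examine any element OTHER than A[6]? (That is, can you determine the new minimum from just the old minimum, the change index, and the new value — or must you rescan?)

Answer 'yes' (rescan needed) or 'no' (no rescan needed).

Answer: no

Derivation:
Old min = -20 at index 3
Change at index 6: 13 -> 36
Index 6 was NOT the min. New min = min(-20, 36). No rescan of other elements needed.
Needs rescan: no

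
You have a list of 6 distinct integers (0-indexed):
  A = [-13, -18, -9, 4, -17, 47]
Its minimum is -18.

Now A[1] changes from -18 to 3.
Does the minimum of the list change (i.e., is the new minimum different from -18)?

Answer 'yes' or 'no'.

Answer: yes

Derivation:
Old min = -18
Change: A[1] -18 -> 3
Changed element was the min; new min must be rechecked.
New min = -17; changed? yes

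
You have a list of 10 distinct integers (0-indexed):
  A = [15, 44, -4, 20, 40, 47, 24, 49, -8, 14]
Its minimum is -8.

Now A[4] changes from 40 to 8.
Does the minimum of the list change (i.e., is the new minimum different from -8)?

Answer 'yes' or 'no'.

Answer: no

Derivation:
Old min = -8
Change: A[4] 40 -> 8
Changed element was NOT the min; min changes only if 8 < -8.
New min = -8; changed? no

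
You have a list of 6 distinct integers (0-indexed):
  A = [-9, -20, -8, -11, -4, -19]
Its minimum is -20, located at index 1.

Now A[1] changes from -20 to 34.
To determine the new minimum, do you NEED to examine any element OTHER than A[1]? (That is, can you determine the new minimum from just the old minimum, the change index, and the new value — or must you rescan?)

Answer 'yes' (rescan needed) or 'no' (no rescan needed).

Answer: yes

Derivation:
Old min = -20 at index 1
Change at index 1: -20 -> 34
Index 1 WAS the min and new value 34 > old min -20. Must rescan other elements to find the new min.
Needs rescan: yes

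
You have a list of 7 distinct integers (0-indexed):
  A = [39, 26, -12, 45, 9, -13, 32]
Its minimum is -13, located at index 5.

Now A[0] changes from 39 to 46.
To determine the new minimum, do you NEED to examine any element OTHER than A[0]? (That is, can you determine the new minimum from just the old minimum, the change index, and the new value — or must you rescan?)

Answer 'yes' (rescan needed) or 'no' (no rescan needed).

Old min = -13 at index 5
Change at index 0: 39 -> 46
Index 0 was NOT the min. New min = min(-13, 46). No rescan of other elements needed.
Needs rescan: no

Answer: no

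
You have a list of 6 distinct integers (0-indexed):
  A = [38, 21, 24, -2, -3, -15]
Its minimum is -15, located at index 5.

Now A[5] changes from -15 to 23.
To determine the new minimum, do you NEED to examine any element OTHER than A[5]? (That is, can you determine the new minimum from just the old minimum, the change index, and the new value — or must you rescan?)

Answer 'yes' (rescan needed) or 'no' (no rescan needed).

Answer: yes

Derivation:
Old min = -15 at index 5
Change at index 5: -15 -> 23
Index 5 WAS the min and new value 23 > old min -15. Must rescan other elements to find the new min.
Needs rescan: yes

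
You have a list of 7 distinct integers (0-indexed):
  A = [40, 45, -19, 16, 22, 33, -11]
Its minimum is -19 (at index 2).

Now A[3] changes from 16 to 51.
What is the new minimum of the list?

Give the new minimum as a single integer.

Answer: -19

Derivation:
Old min = -19 (at index 2)
Change: A[3] 16 -> 51
Changed element was NOT the old min.
  New min = min(old_min, new_val) = min(-19, 51) = -19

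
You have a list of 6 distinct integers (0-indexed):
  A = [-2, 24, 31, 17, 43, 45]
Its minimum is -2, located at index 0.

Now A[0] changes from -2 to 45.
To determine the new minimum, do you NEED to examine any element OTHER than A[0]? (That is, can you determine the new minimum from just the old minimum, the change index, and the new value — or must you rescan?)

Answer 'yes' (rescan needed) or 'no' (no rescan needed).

Old min = -2 at index 0
Change at index 0: -2 -> 45
Index 0 WAS the min and new value 45 > old min -2. Must rescan other elements to find the new min.
Needs rescan: yes

Answer: yes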